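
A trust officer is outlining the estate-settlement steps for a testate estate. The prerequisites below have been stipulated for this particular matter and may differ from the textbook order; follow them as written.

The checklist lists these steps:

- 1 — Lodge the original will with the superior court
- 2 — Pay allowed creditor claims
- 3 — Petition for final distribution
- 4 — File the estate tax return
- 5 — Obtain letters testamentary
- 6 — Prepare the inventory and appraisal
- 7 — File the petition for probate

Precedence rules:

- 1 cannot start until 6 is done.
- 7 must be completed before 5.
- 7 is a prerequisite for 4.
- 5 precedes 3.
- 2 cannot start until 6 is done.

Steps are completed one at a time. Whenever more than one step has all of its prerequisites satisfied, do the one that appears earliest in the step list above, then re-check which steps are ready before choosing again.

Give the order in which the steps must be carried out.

6, 1, 2, 7, 4, 5, 3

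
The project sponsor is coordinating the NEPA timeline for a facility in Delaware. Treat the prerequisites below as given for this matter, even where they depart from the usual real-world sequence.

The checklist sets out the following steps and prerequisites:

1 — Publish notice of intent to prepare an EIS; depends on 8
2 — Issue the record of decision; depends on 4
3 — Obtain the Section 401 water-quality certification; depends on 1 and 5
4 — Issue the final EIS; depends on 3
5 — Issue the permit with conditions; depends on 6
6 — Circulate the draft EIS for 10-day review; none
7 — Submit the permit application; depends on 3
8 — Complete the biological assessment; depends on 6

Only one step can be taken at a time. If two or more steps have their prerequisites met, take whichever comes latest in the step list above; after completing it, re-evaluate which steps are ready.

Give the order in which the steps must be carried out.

6 is the only step with nothing outstanding, so it goes first.
Now 8 and 5 have their prerequisites met. 8 is listed later, so 8 next.
1 now also ready, so the ready set is {5, 1}; 5 is listed later → 5.
1 needed 8, now all done → 1.
3 needed 5 and 1, now all done → 3.
7 and 4 are both available; 7 is listed later → 7.
4 needed 3, now all done → 4.
2 is the only step now ready → 2.

6, 8, 5, 1, 3, 7, 4, 2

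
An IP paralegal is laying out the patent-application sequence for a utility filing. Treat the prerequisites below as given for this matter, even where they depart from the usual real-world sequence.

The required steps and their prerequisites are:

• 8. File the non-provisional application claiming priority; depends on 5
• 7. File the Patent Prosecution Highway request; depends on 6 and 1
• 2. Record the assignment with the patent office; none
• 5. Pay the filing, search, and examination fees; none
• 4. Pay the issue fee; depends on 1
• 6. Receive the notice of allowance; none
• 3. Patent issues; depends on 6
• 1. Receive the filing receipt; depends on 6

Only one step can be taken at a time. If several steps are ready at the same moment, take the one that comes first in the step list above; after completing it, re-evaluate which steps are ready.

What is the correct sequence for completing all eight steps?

2, 5 and 6 have no prerequisites; 2 is listed earlier, so 2 is first.
Now 5 and 6 have their prerequisites met. 5 is listed earlier, so 5 next.
8 now also ready, so the ready set is {8, 6}; 8 is listed earlier → 8.
That leaves 6 as the only ready step → 6.
Ready: 3 and 1. 3 is listed earlier → 3.
Next only 1 has its prerequisites met → 1.
7 and 4 are both available; 7 is listed earlier → 7.
4 is the only step now ready → 4.

2 → 5 → 8 → 6 → 3 → 1 → 7 → 4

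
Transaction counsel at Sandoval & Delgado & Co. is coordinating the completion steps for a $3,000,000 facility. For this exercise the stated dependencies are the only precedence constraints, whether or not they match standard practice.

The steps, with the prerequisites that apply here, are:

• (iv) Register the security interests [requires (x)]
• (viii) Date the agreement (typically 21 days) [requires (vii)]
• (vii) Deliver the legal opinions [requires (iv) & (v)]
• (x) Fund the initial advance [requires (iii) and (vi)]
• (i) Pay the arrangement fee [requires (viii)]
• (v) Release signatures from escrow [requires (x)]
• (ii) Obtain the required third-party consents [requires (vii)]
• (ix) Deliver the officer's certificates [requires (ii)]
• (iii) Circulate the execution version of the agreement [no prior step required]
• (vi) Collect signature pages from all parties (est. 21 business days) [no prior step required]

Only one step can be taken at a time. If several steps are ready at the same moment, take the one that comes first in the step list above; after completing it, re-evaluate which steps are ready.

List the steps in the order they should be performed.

(iii) (vi) (x) (iv) (v) (vii) (viii) (i) (ii) (ix)

(iii) and (vi) have no prerequisites; (iii) is listed earlier, so (iii) is first.
(vi) is the only step now ready → (vi).
Next only (x) has its prerequisites met → (x).
Now (iv) and (v) have their prerequisites met. (iv) is listed earlier, so (iv) next.
That leaves (v) as the only ready step → (v).
That leaves (vii) as the only ready step → (vii).
Now (viii) and (ii) have their prerequisites met. (viii) is listed earlier, so (viii) next.
(i) and (ii) are both available; (i) is listed earlier → (i).
(ii) is the only step now ready → (ii).
(ix) needed (ii), now all done → (ix).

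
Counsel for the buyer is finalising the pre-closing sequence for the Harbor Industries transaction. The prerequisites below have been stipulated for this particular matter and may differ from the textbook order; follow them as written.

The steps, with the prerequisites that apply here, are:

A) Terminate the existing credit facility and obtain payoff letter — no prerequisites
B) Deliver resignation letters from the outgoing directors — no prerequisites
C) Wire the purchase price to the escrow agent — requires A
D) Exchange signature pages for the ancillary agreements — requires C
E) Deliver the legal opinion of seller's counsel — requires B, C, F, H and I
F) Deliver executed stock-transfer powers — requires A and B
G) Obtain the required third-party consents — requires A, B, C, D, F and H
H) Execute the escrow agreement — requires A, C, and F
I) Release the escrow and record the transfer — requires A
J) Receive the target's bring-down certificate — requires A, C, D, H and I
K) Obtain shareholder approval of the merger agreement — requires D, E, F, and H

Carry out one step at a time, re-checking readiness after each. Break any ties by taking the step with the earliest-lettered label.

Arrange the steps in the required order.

A, B, C, D, F, H, G, I, E, J, K

A and B have no prerequisites; A has the earlier label, so A is first.
Now B, C and I have their prerequisites met. B has the earlier label, so B next.
F now also ready, so the ready set is {C, F, I}; C has the earlier label → C.
D now also ready, so the ready set is {D, F, I}; D has the earlier label → D.
Now F and I have their prerequisites met. F has the earlier label, so F next.
H and I are both available; H has the earlier label → H.
G now also ready, so the ready set is {G, I}; G has the earlier label → G.
That leaves I as the only ready step → I.
Now E and J have their prerequisites met. E has the earlier label, so E next.
Now J and K have their prerequisites met. J has the earlier label, so J next.
Next only K has its prerequisites met → K.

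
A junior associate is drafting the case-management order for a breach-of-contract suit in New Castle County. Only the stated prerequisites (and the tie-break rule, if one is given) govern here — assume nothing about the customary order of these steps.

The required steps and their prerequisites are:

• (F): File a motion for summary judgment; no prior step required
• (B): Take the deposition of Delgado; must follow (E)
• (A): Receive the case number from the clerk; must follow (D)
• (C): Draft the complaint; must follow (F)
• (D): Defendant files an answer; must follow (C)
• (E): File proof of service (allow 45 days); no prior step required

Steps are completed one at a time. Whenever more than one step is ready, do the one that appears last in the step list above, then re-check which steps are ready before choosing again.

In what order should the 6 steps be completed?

(E) → (B) → (F) → (C) → (D) → (A)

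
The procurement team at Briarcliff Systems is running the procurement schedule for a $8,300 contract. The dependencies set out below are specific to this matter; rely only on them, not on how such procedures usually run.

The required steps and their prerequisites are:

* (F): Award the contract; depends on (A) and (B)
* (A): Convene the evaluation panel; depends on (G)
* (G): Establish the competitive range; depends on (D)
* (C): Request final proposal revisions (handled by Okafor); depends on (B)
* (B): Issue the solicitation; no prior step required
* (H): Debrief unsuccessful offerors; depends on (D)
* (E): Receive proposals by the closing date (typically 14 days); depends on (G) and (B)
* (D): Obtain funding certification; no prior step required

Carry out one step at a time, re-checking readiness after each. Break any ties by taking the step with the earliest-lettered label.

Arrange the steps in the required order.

(B) and (D) have no prerequisites; (B) has the earlier label, so (B) is first.
Ready: (C) and (D). (C) has the earlier label → (C).
(D) is the only step now ready → (D).
Ready: (G) and (H). (G) has the earlier label → (G).
(A) and (E) now also ready, so the ready set is {(A), (E), (H)}; (A) has the earlier label → (A).
(E), (F) and (H) are all available; (E) has the earlier label → (E).
Now (F) and (H) have their prerequisites met. (F) has the earlier label, so (F) next.
(H) needed (D), now all done → (H).

(B), (C), (D), (G), (A), (E), (F), (H)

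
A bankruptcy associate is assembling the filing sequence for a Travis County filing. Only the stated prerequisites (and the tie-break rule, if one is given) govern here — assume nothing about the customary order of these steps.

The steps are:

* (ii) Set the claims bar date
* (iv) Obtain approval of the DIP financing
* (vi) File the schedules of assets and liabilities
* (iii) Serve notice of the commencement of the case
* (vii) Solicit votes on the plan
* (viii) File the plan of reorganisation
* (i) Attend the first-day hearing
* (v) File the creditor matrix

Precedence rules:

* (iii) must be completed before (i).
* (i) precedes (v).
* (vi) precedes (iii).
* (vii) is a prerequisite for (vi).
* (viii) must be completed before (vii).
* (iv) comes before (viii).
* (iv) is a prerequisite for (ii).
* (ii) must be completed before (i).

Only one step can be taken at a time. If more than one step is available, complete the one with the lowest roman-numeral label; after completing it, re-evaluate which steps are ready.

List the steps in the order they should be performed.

(iv) → (ii) → (viii) → (vii) → (vi) → (iii) → (i) → (v)

(iv) is the only step with nothing outstanding, so it goes first.
(ii) and (viii) are both available; (ii) has the earlier label → (ii).
(viii) needed (iv), now all done → (viii).
(vii) needed (viii), now all done → (vii).
Next only (vi) has its prerequisites met → (vi).
(iii) needed (vi), now all done → (iii).
That leaves (i) as the only ready step → (i).
(v) needed (i), now all done → (v).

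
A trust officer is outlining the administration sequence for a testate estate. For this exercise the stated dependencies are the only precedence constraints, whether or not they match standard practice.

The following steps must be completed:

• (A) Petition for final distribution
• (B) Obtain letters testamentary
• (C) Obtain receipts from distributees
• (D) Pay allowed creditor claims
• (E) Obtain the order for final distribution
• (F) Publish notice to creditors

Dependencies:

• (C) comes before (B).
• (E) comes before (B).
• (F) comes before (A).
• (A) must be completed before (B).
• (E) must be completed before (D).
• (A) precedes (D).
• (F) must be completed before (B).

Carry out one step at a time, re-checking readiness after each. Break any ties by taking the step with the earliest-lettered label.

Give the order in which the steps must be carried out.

(C), (E), (F), (A), (B), (D)

(C), (E) and (F) have no prerequisites; (C) has the earlier label, so (C) is first.
Ready: (E) and (F). (E) has the earlier label → (E).
(F) is the only step now ready → (F).
That leaves (A) as the only ready step → (A).
(B) and (D) are both available; (B) has the earlier label → (B).
(D) needed (A) and (E), now all done → (D).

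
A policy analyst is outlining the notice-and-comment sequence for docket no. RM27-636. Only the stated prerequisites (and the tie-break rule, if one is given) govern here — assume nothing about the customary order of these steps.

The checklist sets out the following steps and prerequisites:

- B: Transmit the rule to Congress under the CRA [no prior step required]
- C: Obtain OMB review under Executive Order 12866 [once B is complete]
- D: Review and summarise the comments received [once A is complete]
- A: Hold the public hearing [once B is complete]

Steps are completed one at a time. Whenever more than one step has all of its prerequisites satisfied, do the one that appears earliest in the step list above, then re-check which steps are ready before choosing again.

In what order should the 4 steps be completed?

B → C → A → D

B is the only step with nothing outstanding, so it goes first.
Now C and A have their prerequisites met. C is listed earlier, so C next.
A needed B, now all done → A.
D needed A, now all done → D.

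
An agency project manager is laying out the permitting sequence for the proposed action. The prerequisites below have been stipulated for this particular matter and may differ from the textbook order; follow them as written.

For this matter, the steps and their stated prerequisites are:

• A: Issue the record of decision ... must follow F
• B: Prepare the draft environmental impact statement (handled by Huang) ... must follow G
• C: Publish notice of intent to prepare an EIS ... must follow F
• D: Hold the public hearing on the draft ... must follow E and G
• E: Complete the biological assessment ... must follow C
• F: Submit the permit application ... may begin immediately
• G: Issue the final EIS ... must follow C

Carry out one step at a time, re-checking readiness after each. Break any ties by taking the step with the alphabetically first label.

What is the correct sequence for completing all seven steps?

F, A, C, E, G, B, D

Only F has no prerequisites, so it is first.
Now A and C have their prerequisites met. A has the earlier label, so A next.
C is the only step now ready → C.
E and G are both available; E has the earlier label → E.
G is the only step now ready → G.
Now B and D have their prerequisites met. B has the earlier label, so B next.
D needed E and G, now all done → D.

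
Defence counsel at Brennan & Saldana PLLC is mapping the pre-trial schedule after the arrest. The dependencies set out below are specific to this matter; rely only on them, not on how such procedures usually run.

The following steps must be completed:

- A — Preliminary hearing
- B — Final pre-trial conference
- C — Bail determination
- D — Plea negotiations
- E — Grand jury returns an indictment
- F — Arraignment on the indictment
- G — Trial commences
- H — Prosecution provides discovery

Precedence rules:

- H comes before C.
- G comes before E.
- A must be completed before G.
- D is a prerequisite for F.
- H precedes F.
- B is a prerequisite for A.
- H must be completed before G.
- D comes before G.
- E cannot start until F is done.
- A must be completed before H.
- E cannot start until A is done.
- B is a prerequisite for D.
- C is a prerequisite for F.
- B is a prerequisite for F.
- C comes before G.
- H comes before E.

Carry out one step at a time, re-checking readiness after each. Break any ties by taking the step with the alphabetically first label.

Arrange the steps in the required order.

B → A → D → H → C → F → G → E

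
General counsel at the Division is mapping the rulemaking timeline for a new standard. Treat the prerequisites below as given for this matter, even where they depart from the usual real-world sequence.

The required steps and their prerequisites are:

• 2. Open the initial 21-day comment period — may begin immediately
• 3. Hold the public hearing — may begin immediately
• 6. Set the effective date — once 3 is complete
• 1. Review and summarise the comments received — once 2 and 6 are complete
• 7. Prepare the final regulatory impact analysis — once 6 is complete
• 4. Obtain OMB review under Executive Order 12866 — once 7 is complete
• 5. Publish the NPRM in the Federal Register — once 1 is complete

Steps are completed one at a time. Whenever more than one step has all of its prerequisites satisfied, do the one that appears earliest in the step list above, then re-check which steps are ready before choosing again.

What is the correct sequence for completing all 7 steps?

2 and 3 have no prerequisites; 2 is listed earlier, so 2 is first.
That leaves 3 as the only ready step → 3.
6 is the only step now ready → 6.
Now 1 and 7 have their prerequisites met. 1 is listed earlier, so 1 next.
5 now also ready, so the ready set is {7, 5}; 7 is listed earlier → 7.
4 now also ready, so the ready set is {4, 5}; 4 is listed earlier → 4.
5 needed 1, now all done → 5.

2 → 3 → 6 → 1 → 7 → 4 → 5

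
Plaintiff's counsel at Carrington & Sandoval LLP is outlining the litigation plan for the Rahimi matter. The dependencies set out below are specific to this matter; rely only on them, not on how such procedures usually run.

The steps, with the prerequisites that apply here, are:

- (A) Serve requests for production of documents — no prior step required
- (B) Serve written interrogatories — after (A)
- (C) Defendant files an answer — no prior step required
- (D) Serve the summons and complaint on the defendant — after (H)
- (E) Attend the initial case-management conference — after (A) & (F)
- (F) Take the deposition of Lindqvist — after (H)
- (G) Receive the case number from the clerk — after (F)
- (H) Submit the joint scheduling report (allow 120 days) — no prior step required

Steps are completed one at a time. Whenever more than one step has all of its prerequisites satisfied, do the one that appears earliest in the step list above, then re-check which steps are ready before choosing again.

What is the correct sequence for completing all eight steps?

Nothing is required for (A), (C) and (H). (A) is listed earlier → (A) first.
(B) now also ready, so the ready set is {(B), (C), (H)}; (B) is listed earlier → (B).
Ready: (C) and (H). (C) is listed earlier → (C).
That leaves (H) as the only ready step → (H).
Ready: (D) and (F). (D) is listed earlier → (D).
(F) needed (H), now all done → (F).
(E) and (G) are both available; (E) is listed earlier → (E).
(G) needed (F), now all done → (G).

(A) → (B) → (C) → (H) → (D) → (F) → (E) → (G)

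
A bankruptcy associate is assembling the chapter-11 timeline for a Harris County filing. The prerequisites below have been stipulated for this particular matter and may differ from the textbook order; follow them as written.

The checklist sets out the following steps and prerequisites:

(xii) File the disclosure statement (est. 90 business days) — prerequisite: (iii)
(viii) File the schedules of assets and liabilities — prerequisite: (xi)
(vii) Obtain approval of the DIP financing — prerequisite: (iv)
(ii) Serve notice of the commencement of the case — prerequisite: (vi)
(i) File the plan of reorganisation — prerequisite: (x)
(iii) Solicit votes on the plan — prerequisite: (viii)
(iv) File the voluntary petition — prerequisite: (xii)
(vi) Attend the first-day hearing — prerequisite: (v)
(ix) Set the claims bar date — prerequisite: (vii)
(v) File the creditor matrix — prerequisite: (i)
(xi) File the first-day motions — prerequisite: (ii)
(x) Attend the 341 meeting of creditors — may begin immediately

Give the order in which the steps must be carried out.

(x) (i) (v) (vi) (ii) (xi) (viii) (iii) (xii) (iv) (vii) (ix)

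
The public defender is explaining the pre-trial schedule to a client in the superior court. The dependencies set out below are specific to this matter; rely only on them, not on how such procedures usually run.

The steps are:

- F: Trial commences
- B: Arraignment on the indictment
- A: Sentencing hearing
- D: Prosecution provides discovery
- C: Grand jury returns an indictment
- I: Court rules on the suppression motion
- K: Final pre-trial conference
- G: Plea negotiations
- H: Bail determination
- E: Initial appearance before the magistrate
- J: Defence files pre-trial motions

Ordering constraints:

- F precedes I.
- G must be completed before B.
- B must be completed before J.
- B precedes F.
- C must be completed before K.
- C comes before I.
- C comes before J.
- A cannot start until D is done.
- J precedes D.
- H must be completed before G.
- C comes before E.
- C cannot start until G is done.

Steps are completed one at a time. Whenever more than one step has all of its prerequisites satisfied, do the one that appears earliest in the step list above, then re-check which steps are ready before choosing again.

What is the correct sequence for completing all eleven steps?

H G B F C I K E J D A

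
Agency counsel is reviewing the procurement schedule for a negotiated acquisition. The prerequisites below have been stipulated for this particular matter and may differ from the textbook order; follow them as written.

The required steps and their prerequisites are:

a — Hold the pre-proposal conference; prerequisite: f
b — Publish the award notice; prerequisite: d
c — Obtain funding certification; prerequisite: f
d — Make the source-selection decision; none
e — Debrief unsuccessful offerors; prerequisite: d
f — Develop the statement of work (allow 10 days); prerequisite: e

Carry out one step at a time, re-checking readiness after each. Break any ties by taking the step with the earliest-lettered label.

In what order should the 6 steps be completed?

d, b, e, f, a, c

d is the only step with nothing outstanding, so it goes first.
b and e are both available; b has the earlier label → b.
e needed d, now all done → e.
Next only f has its prerequisites met → f.
Now a and c have their prerequisites met. a has the earlier label, so a next.
c needed f, now all done → c.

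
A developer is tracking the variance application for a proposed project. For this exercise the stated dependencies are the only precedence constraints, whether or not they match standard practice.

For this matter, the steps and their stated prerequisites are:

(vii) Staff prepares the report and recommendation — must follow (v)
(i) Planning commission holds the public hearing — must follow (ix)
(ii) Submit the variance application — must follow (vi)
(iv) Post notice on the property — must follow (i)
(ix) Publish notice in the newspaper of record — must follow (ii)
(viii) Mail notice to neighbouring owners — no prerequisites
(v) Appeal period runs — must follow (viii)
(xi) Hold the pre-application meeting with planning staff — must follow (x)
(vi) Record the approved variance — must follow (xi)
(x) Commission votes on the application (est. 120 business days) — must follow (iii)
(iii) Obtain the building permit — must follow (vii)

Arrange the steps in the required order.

(viii) → (v) → (vii) → (iii) → (x) → (xi) → (vi) → (ii) → (ix) → (i) → (iv)

Only (viii) has no prerequisites, so it is first.
(v) needed (viii), now all done → (v).
That leaves (vii) as the only ready step → (vii).
(iii) needed (vii), now all done → (iii).
(x) is the only step now ready → (x).
(xi) needed (x), now all done → (xi).
That leaves (vi) as the only ready step → (vi).
(ii) needed (vi), now all done → (ii).
(ix) needed (ii), now all done → (ix).
(i) is the only step now ready → (i).
(iv) is the only step now ready → (iv).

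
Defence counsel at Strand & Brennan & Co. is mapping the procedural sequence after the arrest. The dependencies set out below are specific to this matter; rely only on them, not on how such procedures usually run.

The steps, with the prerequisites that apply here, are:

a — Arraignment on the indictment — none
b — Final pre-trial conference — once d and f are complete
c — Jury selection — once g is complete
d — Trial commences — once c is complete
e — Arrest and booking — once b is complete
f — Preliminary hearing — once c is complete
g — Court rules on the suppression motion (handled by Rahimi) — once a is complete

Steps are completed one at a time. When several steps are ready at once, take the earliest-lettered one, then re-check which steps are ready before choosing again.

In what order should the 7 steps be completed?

a g c d f b e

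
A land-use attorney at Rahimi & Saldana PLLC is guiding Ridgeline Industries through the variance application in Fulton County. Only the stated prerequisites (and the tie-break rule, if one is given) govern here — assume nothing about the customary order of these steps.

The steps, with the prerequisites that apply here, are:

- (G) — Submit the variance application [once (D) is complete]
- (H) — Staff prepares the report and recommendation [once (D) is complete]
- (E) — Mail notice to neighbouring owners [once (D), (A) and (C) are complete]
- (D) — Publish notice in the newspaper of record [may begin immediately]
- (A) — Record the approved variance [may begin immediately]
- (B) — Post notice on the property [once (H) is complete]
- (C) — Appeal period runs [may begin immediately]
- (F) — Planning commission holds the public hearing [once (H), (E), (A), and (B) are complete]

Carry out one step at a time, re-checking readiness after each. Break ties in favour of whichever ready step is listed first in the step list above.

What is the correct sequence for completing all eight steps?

(D), (G), (H), (A), (B), (C), (E), (F)

Nothing is required for (D), (A) and (C). (D) is listed earlier → (D) first.
(G), (H), (A) and (C) are all available; (G) is listed earlier → (G).
Ready: (H), (A) and (C). (H) is listed earlier → (H).
Ready: (A), (B) and (C). (A) is listed earlier → (A).
Now (B) and (C) have their prerequisites met. (B) is listed earlier, so (B) next.
(C) is the only step now ready → (C).
Next only (E) has its prerequisites met → (E).
(F) is the only step now ready → (F).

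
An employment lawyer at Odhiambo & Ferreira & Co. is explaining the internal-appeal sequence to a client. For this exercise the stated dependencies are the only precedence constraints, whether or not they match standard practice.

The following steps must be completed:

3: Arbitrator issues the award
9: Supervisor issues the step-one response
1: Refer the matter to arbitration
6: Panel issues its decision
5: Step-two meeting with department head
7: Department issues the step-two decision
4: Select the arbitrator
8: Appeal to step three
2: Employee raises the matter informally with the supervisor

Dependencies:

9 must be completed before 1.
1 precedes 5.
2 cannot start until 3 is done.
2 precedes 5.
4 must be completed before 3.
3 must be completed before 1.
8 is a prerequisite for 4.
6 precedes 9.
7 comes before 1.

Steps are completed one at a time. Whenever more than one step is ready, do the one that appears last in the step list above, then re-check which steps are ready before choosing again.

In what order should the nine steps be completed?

8 4 7 6 9 3 2 1 5

8, 7 and 6 have no prerequisites; 8 is listed later, so 8 is first.
Ready: 4, 7 and 6. 4 is listed later → 4.
3 now also ready, so the ready set is {7, 6, 3}; 7 is listed later → 7.
6 and 3 are both available; 6 is listed later → 6.
Now 9 and 3 have their prerequisites met. 9 is listed later, so 9 next.
Next only 3 has its prerequisites met → 3.
Now 2 and 1 have their prerequisites met. 2 is listed later, so 2 next.
1 needed 7, 9 and 3, now all done → 1.
5 needed 2 and 1, now all done → 5.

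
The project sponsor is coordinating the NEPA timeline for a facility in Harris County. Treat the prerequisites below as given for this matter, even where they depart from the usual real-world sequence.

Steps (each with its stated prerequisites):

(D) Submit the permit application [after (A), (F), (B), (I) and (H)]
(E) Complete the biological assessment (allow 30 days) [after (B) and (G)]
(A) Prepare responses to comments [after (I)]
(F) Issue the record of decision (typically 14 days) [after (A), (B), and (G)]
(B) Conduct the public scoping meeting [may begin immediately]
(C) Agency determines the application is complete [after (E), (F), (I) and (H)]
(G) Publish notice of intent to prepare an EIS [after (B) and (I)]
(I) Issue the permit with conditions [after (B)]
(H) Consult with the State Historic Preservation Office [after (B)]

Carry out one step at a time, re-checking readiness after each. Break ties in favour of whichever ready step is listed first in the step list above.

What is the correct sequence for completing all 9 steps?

(B) → (I) → (A) → (G) → (E) → (F) → (H) → (D) → (C)

(B) has no prerequisites → (B) first.
Ready: (I) and (H). (I) is listed earlier → (I).
(A) and (G) now also ready, so the ready set is {(A), (G), (H)}; (A) is listed earlier → (A).
Ready: (G) and (H). (G) is listed earlier → (G).
Ready: (E), (F) and (H). (E) is listed earlier → (E).
Ready: (F) and (H). (F) is listed earlier → (F).
(H) is the only step now ready → (H).
Now (D) and (C) have their prerequisites met. (D) is listed earlier, so (D) next.
That leaves (C) as the only ready step → (C).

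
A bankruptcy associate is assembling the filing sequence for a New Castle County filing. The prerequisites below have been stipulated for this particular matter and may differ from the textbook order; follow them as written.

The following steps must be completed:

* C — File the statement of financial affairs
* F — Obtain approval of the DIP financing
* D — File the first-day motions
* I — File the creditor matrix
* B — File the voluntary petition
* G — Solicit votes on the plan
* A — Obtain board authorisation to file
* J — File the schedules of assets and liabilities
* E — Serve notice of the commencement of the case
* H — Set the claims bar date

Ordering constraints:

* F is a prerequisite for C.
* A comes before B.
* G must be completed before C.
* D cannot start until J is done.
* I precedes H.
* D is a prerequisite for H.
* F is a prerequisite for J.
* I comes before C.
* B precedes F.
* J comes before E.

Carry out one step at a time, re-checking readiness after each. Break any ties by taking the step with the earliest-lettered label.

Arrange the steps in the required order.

A B F G I C J D E H

Nothing is required for A, G and I. A has the earlier label → A first.
B now also ready, so the ready set is {B, G, I}; B has the earlier label → B.
F, G and I are all available; F has the earlier label → F.
Now G, I and J have their prerequisites met. G has the earlier label, so G next.
I and J are both available; I has the earlier label → I.
C now also ready, so the ready set is {C, J}; C has the earlier label → C.
J is the only step now ready → J.
Ready: D and E. D has the earlier label → D.
Ready: E and H. E has the earlier label → E.
Next only H has its prerequisites met → H.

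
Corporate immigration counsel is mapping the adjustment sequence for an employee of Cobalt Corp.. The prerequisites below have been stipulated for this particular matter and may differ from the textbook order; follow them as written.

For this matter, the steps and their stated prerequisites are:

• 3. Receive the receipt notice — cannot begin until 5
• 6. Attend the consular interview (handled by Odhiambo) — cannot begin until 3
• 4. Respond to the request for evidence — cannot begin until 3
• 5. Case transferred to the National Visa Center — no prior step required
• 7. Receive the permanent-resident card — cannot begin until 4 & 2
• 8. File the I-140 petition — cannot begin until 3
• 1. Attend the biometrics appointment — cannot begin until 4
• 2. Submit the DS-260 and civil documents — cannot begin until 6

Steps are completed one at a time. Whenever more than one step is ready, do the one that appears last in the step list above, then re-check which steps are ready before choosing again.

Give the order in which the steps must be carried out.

5, 3, 8, 4, 1, 6, 2, 7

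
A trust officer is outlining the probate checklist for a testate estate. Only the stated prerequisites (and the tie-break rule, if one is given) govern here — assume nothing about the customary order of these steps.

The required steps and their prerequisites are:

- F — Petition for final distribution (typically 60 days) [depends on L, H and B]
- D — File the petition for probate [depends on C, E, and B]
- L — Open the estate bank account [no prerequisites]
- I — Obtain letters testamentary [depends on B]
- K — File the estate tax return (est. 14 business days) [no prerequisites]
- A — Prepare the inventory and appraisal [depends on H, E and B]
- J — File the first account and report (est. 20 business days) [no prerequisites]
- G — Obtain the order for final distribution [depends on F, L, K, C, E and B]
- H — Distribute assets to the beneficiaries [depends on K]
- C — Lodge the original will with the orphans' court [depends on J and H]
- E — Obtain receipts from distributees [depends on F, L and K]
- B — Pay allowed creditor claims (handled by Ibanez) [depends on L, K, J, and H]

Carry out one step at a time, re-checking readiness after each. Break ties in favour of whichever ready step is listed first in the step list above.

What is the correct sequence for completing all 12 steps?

Nothing is required for L, K and J. L is listed earlier → L first.
Now K and J have their prerequisites met. K is listed earlier, so K next.
Ready: J and H. J is listed earlier → J.
H is the only step now ready → H.
Now C and B have their prerequisites met. C is listed earlier, so C next.
Next only B has its prerequisites met → B.
Ready: F and I. F is listed earlier → F.
Now I and E have their prerequisites met. I is listed earlier, so I next.
That leaves E as the only ready step → E.
Now D, A and G have their prerequisites met. D is listed earlier, so D next.
Now A and G have their prerequisites met. A is listed earlier, so A next.
G is the only step now ready → G.

L K J H C B F I E D A G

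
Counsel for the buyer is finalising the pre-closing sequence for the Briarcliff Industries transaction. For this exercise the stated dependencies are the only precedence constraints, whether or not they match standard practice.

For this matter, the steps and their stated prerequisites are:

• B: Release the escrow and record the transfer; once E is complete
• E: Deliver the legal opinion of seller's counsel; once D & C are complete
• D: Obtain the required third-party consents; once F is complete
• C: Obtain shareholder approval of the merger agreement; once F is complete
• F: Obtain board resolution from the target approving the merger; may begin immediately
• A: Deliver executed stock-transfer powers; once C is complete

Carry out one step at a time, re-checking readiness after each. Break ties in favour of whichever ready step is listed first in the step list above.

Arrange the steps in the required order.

F D C E B A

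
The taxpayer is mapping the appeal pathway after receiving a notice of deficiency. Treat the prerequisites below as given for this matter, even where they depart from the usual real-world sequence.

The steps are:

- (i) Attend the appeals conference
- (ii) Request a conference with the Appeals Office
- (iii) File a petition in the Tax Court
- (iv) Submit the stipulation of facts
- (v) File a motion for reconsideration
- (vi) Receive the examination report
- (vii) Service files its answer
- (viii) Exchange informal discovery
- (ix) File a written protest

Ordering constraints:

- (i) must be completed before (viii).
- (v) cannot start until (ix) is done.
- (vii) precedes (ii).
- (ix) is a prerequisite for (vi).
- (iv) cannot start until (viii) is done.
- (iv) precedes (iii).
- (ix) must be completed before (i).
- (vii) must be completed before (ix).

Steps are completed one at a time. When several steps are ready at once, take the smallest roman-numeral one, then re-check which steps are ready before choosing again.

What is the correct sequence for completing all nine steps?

(vii) → (ii) → (ix) → (i) → (v) → (vi) → (viii) → (iv) → (iii)

Only (vii) has no prerequisites, so it is first.
Now (ii) and (ix) have their prerequisites met. (ii) has the earlier label, so (ii) next.
(ix) needed (vii), now all done → (ix).
(i), (v) and (vi) are all available; (i) has the earlier label → (i).
(v), (vi) and (viii) are all available; (v) has the earlier label → (v).
Ready: (vi) and (viii). (vi) has the earlier label → (vi).
(viii) is the only step now ready → (viii).
That leaves (iv) as the only ready step → (iv).
(iii) needed (iv), now all done → (iii).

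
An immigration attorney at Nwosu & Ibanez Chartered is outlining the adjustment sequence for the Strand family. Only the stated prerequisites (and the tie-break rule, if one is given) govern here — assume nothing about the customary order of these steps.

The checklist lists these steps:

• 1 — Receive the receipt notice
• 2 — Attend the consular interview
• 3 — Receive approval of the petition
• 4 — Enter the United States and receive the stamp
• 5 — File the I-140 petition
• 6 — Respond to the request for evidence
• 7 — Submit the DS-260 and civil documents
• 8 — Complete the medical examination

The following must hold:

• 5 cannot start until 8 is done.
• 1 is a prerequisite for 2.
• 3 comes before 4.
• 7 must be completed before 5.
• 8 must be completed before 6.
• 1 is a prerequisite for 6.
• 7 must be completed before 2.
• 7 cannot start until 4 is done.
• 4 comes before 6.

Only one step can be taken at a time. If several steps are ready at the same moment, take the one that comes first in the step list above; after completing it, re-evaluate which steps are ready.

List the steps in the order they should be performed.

1, 3, 4, 7, 2, 8, 5, 6

1, 3 and 8 have no prerequisites; 1 is listed earlier, so 1 is first.
Ready: 3 and 8. 3 is listed earlier → 3.
4 now also ready, so the ready set is {4, 8}; 4 is listed earlier → 4.
7 now also ready, so the ready set is {7, 8}; 7 is listed earlier → 7.
2 now also ready, so the ready set is {2, 8}; 2 is listed earlier → 2.
8 is the only step now ready → 8.
Now 5 and 6 have their prerequisites met. 5 is listed earlier, so 5 next.
That leaves 6 as the only ready step → 6.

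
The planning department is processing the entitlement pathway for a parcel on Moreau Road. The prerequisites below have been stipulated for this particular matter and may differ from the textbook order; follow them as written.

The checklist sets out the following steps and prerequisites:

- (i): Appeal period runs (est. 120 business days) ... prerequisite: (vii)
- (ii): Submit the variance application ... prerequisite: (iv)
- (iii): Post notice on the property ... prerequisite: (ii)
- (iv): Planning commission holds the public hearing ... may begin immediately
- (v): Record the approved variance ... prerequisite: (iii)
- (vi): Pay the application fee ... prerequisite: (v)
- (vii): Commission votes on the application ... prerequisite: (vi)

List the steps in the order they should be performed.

(iv), (ii), (iii), (v), (vi), (vii), (i)

(iv) is the only step with nothing outstanding, so it goes first.
(ii) needed (iv), now all done → (ii).
Next only (iii) has its prerequisites met → (iii).
(v) needed (iii), now all done → (v).
(vi) needed (v), now all done → (vi).
(vii) needed (vi), now all done → (vii).
Next only (i) has its prerequisites met → (i).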